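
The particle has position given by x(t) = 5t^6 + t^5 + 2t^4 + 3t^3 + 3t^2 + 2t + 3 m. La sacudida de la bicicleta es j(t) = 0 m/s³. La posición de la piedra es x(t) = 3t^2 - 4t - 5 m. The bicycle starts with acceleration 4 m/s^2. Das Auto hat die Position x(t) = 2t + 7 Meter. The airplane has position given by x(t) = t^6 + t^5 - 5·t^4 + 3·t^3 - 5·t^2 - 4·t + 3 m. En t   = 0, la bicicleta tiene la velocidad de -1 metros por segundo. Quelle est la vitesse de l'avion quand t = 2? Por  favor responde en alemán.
Um dies zu lösen, müssen wir 1 Ableitung unserer Gleichung für die Position x(t) = t^6 + t^5 - 5·t^4 + 3·t^3 - 5·t^2 - 4·t + 3 nehmen. Durch Ableiten von der Position erhalten wir die Geschwindigkeit: v(t) = 6·t^5 + 5·t^4 - 20·t^3 + 9·t^2 - 10·t - 4. Aus der Gleichung für die Geschwindigkeit v(t) = 6·t^5 + 5·t^4 - 20·t^3 + 9·t^2 - 10·t - 4, setzen wir t = 2 ein und erhalten v = 124.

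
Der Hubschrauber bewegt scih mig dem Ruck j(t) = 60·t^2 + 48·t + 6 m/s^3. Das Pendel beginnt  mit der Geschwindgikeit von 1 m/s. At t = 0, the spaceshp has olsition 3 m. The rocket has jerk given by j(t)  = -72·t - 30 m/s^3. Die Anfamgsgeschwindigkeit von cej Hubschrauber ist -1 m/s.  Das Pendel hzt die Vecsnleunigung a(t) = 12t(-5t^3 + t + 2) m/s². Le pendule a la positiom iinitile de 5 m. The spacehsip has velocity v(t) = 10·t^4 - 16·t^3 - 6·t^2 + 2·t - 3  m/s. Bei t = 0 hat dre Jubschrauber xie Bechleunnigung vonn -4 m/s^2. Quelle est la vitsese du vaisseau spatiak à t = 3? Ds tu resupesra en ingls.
From the given velocity equation v(t) = 10·t^4 - 16·t^3 - 6·t^2 + 2·t - 3, we substitute t = 3 to get v = 327.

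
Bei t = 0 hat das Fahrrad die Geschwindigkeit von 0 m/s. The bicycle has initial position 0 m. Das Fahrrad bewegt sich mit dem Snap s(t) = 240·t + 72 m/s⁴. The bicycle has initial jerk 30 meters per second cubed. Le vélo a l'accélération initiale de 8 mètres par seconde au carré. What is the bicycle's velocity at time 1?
To solve this, we need to take 3 integrals of our snap equation s(t) = 240·t + 72. Finding the integral of s(t) and using j(0) = 30: j(t) = 120·t^2 + 72·t + 30. Finding the antiderivative of j(t) and using a(0) = 8: a(t) = 40·t^3 + 36·t^2 + 30·t + 8. Integrating acceleration and using the initial condition v(0) = 0, we get v(t) = t·(10·t^3 + 12·t^2 + 15·t + 8). We have velocity v(t) = t·(10·t^3 + 12·t^2 + 15·t + 8). Substituting t = 1: v(1) = 45.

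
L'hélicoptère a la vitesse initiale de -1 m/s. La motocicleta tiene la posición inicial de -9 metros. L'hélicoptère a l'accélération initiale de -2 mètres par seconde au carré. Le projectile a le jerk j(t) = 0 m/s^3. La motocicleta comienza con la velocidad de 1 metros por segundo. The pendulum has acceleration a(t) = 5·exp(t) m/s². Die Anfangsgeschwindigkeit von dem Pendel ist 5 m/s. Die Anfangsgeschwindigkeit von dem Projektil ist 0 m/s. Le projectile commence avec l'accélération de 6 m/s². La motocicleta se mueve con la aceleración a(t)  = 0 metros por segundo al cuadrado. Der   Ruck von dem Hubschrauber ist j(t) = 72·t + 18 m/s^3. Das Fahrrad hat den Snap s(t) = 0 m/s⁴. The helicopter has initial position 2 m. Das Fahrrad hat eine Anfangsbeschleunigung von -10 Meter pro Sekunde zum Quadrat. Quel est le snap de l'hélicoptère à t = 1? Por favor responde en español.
Para resolver esto, necesitamos tomar 1 derivada de nuestra ecuación de la sacudida j(t) = 72·t + 18. Derivando la sacudida, obtenemos el snap: s(t) = 72. De la ecuación del snap s(t) = 72, sustituimos t = 1 para obtener s = 72.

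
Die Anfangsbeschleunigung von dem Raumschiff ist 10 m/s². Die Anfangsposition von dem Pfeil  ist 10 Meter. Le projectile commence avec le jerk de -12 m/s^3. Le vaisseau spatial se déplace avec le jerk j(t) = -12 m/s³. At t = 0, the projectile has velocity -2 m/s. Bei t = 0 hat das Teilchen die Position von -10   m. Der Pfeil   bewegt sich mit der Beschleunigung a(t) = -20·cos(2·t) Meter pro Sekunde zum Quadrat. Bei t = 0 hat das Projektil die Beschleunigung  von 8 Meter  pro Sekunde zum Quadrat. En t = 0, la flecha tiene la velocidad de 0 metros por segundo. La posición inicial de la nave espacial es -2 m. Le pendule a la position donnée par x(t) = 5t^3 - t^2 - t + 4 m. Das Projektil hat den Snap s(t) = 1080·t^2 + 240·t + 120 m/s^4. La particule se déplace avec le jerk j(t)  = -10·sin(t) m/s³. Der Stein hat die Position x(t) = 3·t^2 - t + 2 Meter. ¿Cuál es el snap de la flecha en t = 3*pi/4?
Partiendo de la aceleración a(t) = -20·cos(2·t), tomamos 2 derivadas. Tomando d/dt de a(t), encontramos j(t) = 40·sin(2·t). Tomando d/dt de j(t), encontramos s(t) = 80·cos(2·t). De la ecuación del snap s(t) = 80·cos(2·t), sustituimos t = 3*pi/4 para obtener s = 0.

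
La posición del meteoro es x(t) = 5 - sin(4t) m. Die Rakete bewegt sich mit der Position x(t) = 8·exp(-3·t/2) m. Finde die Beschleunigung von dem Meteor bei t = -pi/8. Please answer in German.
Wir müssen unsere Gleichung für die Position x(t) = 5 - sin(4·t) 2-mal ableiten. Mit d/dt von x(t) finden wir v(t) = -4·cos(4·t). Die Ableitung von der Geschwindigkeit ergibt die Beschleunigung: a(t) = 16·sin(4·t). Mit a(t) = 16·sin(4·t) und Einsetzen von t = -pi/8, finden wir a = -16.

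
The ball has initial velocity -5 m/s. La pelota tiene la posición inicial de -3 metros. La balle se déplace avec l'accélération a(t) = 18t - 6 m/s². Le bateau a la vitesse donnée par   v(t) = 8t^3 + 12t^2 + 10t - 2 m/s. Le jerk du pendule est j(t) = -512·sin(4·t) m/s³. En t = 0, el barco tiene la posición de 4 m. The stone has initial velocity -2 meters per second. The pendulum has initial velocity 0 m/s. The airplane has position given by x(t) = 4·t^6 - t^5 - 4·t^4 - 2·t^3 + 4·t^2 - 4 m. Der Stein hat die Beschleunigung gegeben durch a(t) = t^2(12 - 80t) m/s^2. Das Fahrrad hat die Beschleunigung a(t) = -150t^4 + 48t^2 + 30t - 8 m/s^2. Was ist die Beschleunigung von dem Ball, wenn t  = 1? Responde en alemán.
Mit a(t) = 18·t - 6 und Einsetzen von t = 1, finden wir a = 12.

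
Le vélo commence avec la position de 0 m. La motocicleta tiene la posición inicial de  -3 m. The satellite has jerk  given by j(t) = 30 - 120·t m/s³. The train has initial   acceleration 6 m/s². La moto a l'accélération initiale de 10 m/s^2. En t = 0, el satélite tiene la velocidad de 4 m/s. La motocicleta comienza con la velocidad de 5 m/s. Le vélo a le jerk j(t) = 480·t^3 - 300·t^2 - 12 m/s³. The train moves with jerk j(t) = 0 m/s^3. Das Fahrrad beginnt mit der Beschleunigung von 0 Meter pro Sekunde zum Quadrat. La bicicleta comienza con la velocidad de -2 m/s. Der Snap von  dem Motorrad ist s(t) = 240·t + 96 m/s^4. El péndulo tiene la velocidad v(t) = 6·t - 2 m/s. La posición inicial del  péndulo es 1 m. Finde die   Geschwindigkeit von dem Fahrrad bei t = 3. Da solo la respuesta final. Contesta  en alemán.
Die Geschwindigkeit bei t = 3 ist v = 3751.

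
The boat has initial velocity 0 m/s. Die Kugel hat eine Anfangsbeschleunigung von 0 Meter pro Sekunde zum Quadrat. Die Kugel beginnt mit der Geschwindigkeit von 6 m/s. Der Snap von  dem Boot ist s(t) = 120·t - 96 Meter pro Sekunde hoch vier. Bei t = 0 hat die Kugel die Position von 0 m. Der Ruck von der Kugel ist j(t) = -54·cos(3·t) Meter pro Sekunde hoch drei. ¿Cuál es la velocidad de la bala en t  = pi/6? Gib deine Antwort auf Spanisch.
Necesitamos integrar nuestra ecuación de la sacudida j(t) = -54·cos(3·t) 2 veces. Tomando ∫j(t)dt y aplicando a(0) = 0, encontramos a(t) = -18·sin(3·t). La antiderivada de la aceleración es la velocidad. Usando v(0) = 6, obtenemos v(t) = 6·cos(3·t). De la ecuación de la velocidad v(t) = 6·cos(3·t), sustituimos t = pi/6 para obtener v = 0.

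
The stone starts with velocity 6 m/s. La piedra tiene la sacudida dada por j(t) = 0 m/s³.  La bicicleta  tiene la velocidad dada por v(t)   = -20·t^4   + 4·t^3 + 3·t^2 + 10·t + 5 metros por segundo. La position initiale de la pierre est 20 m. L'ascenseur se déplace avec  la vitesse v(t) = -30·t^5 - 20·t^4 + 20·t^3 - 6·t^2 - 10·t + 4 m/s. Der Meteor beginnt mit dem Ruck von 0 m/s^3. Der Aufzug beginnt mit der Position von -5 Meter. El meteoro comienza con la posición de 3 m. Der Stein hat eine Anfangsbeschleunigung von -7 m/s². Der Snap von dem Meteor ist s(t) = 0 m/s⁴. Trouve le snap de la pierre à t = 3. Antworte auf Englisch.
Starting from jerk j(t) = 0, we take 1 derivative. Differentiating jerk, we get snap: s(t) = 0. Using s(t) = 0 and substituting t = 3, we find s = 0.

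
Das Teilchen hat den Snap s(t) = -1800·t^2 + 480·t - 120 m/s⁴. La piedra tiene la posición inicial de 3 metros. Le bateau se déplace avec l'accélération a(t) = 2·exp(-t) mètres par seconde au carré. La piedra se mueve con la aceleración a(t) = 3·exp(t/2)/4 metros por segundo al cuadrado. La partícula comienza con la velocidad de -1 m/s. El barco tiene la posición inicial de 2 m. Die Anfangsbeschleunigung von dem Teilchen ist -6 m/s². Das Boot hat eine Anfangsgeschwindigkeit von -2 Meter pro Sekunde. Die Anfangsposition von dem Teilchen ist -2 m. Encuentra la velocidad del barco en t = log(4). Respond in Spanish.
Debemos encontrar la integral de nuestra ecuación de la aceleración a(t) = 2·exp(-t) 1 vez. La integral de la aceleración es la velocidad. Usando v(0) = -2, obtenemos v(t) = -2·exp(-t). Tenemos la velocidad v(t) = -2·exp(-t). Sustituyendo t = log(4): v(log(4)) = -1/2.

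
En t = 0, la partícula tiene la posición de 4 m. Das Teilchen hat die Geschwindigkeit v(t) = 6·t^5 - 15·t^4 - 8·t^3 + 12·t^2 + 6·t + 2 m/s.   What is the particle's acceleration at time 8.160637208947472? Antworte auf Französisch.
Nous devons dériver notre équation de la vitesse v(t) = 6·t^5 - 15·t^4 - 8·t^3 + 12·t^2 + 6·t + 2 1 fois. La dérivée de la vitesse donne l'accélération: a(t) = 30·t^4 - 60·t^3 - 24·t^2 + 24·t + 6. Nous avons l'accélération a(t) = 30·t^4 - 60·t^3 - 24·t^2 + 24·t + 6. En substituant t = 8.160637208947472: a(8.160637208947472) = 99046.4188413428.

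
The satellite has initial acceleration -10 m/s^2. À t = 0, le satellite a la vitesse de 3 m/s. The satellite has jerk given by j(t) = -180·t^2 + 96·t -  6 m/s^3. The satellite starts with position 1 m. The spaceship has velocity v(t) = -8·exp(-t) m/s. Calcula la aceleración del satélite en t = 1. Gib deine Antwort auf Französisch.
Nous devons intégrer notre équation du jerk j(t) = -180·t^2 + 96·t - 6 1 fois. L'intégrale du jerk est l'accélération. En utilisant a(0) = -10, nous obtenons a(t) = -60·t^3 + 48·t^2 - 6·t - 10. En utilisant a(t) = -60·t^3 + 48·t^2 - 6·t - 10 et en substituant t = 1, nous trouvons a = -28.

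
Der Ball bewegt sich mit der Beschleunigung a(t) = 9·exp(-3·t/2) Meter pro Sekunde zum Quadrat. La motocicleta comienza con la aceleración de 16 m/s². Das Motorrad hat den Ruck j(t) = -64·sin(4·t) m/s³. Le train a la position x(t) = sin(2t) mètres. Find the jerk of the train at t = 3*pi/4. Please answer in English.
To solve this, we need to take 3 derivatives of our position equation x(t) = sin(2·t). The derivative of position gives velocity: v(t) = 2·cos(2·t). The derivative of velocity gives acceleration: a(t) = -4·sin(2·t). Differentiating acceleration, we get jerk: j(t) = -8·cos(2·t). From the given jerk equation j(t) = -8·cos(2·t), we substitute t = 3*pi/4 to get j = 0.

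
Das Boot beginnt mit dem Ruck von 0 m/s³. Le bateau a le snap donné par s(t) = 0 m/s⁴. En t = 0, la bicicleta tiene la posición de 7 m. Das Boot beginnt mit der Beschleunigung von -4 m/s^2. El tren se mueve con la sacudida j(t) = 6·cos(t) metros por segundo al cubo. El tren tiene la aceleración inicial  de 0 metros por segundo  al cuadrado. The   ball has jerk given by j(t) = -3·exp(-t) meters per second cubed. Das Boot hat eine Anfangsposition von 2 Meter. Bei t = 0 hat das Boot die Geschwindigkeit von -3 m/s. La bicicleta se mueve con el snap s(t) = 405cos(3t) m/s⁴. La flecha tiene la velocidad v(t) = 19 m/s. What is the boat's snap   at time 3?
Using s(t) = 0 and substituting t = 3, we find s = 0.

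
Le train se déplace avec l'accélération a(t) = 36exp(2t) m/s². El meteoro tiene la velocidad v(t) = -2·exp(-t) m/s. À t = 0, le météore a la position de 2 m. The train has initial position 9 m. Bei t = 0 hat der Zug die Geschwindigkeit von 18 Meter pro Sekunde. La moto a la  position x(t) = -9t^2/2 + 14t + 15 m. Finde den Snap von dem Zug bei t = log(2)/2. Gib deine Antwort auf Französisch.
Nous devons dériver notre équation de l'accélération a(t) = 36·exp(2·t) 2 fois. La dérivée de l'accélération donne le jerk: j(t) = 72·exp(2·t). La dérivée du jerk donne le snap: s(t) = 144·exp(2·t). De l'équation du snap s(t) = 144·exp(2·t), nous substituons t = log(2)/2 pour obtenir s = 288.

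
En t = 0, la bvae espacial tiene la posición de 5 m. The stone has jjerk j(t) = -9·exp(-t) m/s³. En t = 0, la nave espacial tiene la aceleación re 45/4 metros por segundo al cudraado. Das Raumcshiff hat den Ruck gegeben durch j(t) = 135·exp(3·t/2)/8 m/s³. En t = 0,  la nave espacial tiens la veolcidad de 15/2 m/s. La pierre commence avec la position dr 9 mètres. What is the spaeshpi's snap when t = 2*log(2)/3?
We must differentiate our jerk equation j(t) = 135·exp(3·t/2)/8 1 time. Differentiating jerk, we get snap: s(t) = 405·exp(3·t/2)/16. We have snap s(t) = 405·exp(3·t/2)/16. Substituting t = 2*log(2)/3: s(2*log(2)/3) = 405/8.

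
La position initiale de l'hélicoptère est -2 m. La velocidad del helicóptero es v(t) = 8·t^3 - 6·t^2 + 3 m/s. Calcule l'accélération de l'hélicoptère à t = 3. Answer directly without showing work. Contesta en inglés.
a(3) = 180.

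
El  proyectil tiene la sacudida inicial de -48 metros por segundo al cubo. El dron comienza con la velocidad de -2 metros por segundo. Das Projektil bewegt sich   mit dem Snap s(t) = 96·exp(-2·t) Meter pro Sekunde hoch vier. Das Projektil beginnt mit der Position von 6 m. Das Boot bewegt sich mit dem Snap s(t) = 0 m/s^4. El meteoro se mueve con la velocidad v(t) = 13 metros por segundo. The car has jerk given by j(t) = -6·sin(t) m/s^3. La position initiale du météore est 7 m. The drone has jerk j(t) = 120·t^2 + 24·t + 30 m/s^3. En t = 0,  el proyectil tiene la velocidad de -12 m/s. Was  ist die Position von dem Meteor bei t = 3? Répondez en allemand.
Wir müssen die Stammfunktion unserer Gleichung für die Geschwindigkeit v(t) = 13 1-mal finden. Durch Integration von der Geschwindigkeit und Verwendung der Anfangsbedingung x(0) = 7, erhalten wir x(t) = 13·t + 7. Wir haben die Position x(t) = 13·t + 7. Durch Einsetzen von t = 3: x(3) = 46.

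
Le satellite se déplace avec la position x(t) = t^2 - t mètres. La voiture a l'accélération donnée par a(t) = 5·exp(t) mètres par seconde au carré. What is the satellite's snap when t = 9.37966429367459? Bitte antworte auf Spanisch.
Partiendo de la posición x(t) = t^2 - t, tomamos 4 derivadas. La derivada de la posición da la velocidad: v(t) = 2·t - 1. Tomando d/dt de v(t), encontramos a(t) = 2. Tomando d/dt de a(t), encontramos j(t) = 0. La derivada de la sacudida da el snap: s(t) = 0. Tenemos el snap s(t) = 0. Sustituyendo t = 9.37966429367459: s(9.37966429367459) = 0.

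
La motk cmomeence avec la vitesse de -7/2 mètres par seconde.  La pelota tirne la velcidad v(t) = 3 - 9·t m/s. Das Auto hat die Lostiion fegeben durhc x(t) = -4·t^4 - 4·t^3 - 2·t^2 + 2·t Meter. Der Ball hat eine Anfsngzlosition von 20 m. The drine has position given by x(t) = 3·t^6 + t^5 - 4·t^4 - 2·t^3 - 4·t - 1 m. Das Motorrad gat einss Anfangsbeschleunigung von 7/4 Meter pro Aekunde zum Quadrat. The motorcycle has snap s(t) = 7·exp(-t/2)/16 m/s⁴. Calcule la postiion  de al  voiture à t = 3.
Nous avons la position x(t) = -4·t^4 - 4·t^3 - 2·t^2 + 2·t. En substituant t = 3: x(3) = -444.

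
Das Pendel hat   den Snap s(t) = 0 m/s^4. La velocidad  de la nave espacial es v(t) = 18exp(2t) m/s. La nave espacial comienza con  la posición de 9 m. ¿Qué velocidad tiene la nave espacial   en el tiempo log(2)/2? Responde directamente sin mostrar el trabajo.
La respuesta es 36.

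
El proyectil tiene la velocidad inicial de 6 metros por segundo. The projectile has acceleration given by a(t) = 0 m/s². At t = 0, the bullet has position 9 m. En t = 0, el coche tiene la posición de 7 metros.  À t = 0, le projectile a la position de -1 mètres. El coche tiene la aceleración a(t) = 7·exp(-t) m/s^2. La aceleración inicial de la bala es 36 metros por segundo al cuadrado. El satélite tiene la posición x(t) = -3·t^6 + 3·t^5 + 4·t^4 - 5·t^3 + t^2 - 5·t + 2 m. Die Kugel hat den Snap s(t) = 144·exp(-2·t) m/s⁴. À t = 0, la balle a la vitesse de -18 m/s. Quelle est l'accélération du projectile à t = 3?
Nous avons l'accélération a(t) = 0. En substituant t = 3: a(3) = 0.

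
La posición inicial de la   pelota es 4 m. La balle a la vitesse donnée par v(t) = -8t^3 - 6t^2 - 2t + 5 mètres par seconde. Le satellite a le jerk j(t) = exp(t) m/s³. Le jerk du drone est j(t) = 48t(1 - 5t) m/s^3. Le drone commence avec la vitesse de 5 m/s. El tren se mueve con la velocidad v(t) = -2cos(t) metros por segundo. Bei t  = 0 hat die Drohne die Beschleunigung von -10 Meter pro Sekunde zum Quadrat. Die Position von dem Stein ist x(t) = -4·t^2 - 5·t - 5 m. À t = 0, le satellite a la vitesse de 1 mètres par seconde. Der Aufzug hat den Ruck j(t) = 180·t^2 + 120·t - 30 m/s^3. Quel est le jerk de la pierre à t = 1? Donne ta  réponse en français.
En partant de la position x(t) = -4·t^2 - 5·t - 5, nous prenons 3 dérivées. La dérivée de la position donne la vitesse: v(t) = -8·t - 5. La dérivée de la vitesse donne l'accélération: a(t) = -8. En prenant d/dt de a(t), nous trouvons j(t) = 0. En utilisant j(t) = 0 et en substituant t = 1, nous trouvons j = 0.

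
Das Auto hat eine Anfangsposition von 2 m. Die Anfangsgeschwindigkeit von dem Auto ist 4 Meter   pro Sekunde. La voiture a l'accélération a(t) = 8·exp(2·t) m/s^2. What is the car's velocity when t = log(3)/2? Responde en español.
Partiendo de la aceleración a(t) = 8·exp(2·t), tomamos 1 antiderivada. La antiderivada de la aceleración, con v(0) = 4, da la velocidad: v(t) = 4·exp(2·t). De la ecuación de la velocidad v(t) = 4·exp(2·t), sustituimos t = log(3)/2 para obtener v = 12.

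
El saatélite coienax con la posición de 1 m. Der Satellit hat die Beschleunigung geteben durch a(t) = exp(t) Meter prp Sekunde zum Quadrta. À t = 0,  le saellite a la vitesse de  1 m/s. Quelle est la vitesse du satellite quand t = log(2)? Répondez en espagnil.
Necesitamos integrar nuestra ecuación de la aceleración a(t) = exp(t) 1 vez. La antiderivada de la aceleración es la velocidad. Usando v(0) = 1, obtenemos v(t) = exp(t). De la ecuación de la velocidad v(t) = exp(t), sustituimos t = log(2) para obtener v = 2.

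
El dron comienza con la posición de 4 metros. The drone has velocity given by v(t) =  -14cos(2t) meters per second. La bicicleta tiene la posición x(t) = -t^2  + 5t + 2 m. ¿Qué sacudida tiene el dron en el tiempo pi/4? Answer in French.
En partant de la vitesse v(t) = -14·cos(2·t), nous prenons 2 dérivées. En prenant d/dt de v(t), nous trouvons a(t) = 28·sin(2·t). En prenant d/dt de a(t), nous trouvons j(t) = 56·cos(2·t). En utilisant j(t) = 56·cos(2·t) et en substituant t = pi/4, nous trouvons j = 0.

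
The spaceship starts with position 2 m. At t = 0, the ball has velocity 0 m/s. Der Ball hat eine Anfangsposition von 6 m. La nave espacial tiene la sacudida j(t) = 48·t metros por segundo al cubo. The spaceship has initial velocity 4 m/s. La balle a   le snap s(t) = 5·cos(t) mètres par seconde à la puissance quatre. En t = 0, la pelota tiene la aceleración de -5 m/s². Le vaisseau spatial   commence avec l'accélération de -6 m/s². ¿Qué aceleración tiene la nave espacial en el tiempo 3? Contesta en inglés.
To solve this, we need to take 1 integral of our jerk equation j(t) = 48·t. Taking ∫j(t)dt and applying a(0) = -6, we find a(t) = 24·t^2 - 6. We have acceleration a(t) = 24·t^2 - 6. Substituting t = 3: a(3) = 210.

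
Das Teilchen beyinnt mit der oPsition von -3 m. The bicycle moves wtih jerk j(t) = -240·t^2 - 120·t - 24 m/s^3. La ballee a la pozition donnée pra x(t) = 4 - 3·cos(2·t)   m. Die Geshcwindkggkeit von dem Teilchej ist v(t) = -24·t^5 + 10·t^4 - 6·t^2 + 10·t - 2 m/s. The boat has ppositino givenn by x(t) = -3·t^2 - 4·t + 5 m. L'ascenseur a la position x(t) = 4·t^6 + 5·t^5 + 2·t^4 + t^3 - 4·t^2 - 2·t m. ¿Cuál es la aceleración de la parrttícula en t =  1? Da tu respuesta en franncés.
En partant de la vitesse v(t) = -24·t^5 + 10·t^4 - 6·t^2 + 10·t - 2, nous prenons 1 dérivée. En prenant d/dt de v(t), nous trouvons a(t) = -120·t^4 + 40·t^3 - 12·t + 10. De l'équation de l'accélération a(t) = -120·t^4 + 40·t^3 - 12·t + 10, nous substituons t = 1 pour obtenir a = -82.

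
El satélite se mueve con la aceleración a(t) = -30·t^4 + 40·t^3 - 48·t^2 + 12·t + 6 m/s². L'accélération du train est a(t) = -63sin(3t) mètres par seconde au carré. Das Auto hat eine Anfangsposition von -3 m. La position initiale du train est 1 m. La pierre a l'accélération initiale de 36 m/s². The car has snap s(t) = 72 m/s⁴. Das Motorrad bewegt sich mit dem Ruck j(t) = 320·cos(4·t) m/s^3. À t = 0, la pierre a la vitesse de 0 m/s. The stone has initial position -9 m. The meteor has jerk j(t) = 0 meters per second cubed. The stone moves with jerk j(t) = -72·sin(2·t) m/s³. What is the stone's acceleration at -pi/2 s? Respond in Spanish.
Para resolver esto, necesitamos tomar 1 integral de nuestra ecuación de la sacudida j(t) = -72·sin(2·t). Integrando la sacudida y usando la condición inicial a(0) = 36, obtenemos a(t) = 36·cos(2·t). Usando a(t) = 36·cos(2·t) y sustituyendo t = -pi/2, encontramos a = -36.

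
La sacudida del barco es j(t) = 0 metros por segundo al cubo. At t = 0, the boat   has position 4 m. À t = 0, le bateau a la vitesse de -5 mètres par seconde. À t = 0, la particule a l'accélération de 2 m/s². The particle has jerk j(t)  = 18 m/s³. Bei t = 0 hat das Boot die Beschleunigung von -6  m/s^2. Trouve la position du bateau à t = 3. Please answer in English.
We must find the integral of our jerk equation j(t) = 0 3 times. Finding the integral of j(t) and using a(0) = -6: a(t) = -6. The integral of acceleration is velocity. Using v(0) = -5, we get v(t) = -6·t - 5. Taking ∫v(t)dt and applying x(0) = 4, we find x(t) = -3·t^2 - 5·t + 4. We have position x(t) = -3·t^2 - 5·t + 4. Substituting t = 3: x(3) = -38.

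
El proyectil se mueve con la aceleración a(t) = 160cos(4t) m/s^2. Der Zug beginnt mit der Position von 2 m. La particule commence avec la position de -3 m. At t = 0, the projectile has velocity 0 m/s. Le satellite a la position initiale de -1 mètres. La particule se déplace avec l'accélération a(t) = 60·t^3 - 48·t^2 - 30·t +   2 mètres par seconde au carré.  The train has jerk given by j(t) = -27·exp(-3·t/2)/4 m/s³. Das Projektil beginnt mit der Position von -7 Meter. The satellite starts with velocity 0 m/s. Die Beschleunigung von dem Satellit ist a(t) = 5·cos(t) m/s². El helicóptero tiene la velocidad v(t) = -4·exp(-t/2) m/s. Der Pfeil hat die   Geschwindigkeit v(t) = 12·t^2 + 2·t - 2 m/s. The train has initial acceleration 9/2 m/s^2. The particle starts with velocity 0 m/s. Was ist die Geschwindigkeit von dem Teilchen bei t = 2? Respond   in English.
To solve this, we need to take 1 integral of our acceleration equation a(t) = 60·t^3 - 48·t^2 - 30·t + 2. Finding the integral of a(t) and using v(0) = 0: v(t) = t·(15·t^3 - 16·t^2 - 15·t + 2). We have velocity v(t) = t·(15·t^3 - 16·t^2 - 15·t + 2). Substituting t = 2: v(2) = 56.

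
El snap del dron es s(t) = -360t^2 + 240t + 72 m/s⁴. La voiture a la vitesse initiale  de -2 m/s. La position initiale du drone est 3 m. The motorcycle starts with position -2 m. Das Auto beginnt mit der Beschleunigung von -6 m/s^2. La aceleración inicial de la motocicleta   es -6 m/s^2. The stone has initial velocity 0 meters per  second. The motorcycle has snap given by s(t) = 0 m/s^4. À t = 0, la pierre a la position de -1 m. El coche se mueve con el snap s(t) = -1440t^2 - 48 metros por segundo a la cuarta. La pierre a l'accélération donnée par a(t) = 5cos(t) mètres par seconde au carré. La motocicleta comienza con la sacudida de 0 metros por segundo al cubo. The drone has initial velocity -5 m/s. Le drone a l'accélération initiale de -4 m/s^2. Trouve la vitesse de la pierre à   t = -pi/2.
Nous devons intégrer notre équation de l'accélération a(t) = 5·cos(t) 1 fois. En prenant ∫a(t)dt et en appliquant v(0) = 0, nous trouvons v(t) = 5·sin(t). De l'équation de la vitesse v(t) = 5·sin(t), nous substituons t = -pi/2 pour obtenir v = -5.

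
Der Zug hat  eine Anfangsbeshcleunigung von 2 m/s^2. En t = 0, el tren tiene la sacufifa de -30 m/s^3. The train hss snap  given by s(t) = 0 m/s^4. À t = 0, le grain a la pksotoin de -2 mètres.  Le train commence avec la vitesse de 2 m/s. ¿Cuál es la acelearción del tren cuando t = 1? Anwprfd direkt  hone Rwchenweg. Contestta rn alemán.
Die Antwort ist -28.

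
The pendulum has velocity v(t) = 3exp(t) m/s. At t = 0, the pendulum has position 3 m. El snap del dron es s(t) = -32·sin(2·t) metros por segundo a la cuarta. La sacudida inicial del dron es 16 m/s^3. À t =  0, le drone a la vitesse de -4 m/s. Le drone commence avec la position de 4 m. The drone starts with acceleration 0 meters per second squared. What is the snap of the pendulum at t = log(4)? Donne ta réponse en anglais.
We must differentiate our velocity equation v(t) = 3·exp(t) 3 times. The derivative of velocity gives acceleration: a(t) = 3·exp(t). Taking d/dt of a(t), we find j(t) = 3·exp(t). Differentiating jerk, we get snap: s(t) = 3·exp(t). Using s(t) = 3·exp(t) and substituting t = log(4), we find s = 12.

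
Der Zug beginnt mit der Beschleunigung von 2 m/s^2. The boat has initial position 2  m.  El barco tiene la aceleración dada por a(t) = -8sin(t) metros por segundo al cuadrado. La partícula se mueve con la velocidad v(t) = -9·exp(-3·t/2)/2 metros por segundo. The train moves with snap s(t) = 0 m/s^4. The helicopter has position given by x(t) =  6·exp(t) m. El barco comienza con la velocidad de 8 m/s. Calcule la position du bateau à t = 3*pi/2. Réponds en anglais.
Starting from acceleration a(t) = -8·sin(t), we take 2 antiderivatives. The integral of acceleration is velocity. Using v(0) = 8, we get v(t) = 8·cos(t). Finding the integral of v(t) and using x(0) = 2: x(t) = 8·sin(t) + 2. From the given position equation x(t) = 8·sin(t) + 2, we substitute t = 3*pi/2 to get x = -6.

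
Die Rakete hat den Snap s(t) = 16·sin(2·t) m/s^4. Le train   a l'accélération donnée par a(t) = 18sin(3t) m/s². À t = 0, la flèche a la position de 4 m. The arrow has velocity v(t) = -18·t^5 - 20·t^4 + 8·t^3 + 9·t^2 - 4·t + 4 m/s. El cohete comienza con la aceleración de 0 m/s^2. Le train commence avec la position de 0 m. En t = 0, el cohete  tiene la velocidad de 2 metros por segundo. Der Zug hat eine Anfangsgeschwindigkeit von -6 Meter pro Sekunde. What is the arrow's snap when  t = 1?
We must differentiate our velocity equation v(t) = -18·t^5 - 20·t^4 + 8·t^3 + 9·t^2 - 4·t + 4 3 times. The derivative of velocity gives acceleration: a(t) = -90·t^4 - 80·t^3 + 24·t^2 + 18·t - 4. Taking d/dt of a(t), we find j(t) = -360·t^3 - 240·t^2 + 48·t + 18. Differentiating jerk, we get snap: s(t) = -1080·t^2 - 480·t + 48. From the given snap equation s(t) = -1080·t^2 - 480·t + 48, we substitute t = 1 to get s = -1512.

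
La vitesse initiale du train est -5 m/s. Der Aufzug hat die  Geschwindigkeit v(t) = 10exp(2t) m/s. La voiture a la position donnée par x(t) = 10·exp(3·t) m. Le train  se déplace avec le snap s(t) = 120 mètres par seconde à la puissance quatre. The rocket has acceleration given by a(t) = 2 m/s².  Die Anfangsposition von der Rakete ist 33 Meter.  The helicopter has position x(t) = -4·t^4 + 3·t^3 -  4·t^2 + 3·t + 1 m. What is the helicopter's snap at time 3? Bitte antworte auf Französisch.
En partant de la position x(t) = -4·t^4 + 3·t^3 - 4·t^2 + 3·t + 1, nous prenons 4 dérivées. La dérivée de la position donne la vitesse: v(t) = -16·t^3 + 9·t^2 - 8·t + 3. La dérivée de la vitesse donne l'accélération: a(t) = -48·t^2 + 18·t - 8. La dérivée de l'accélération donne le jerk: j(t) = 18 - 96·t. La dérivée du jerk donne le snap: s(t) = -96. En utilisant s(t) = -96 et en substituant t = 3, nous trouvons s = -96.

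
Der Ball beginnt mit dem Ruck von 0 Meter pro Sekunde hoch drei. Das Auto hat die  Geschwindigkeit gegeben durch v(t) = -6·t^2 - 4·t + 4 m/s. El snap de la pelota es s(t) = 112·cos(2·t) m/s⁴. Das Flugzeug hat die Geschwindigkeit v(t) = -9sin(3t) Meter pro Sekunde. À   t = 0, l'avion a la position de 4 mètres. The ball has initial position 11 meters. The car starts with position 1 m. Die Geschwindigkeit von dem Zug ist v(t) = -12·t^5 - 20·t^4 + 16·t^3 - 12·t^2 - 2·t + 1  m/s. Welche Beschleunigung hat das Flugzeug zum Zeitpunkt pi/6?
Um dies zu lösen, müssen wir 1 Ableitung unserer Gleichung für die Geschwindigkeit v(t) = -9·sin(3·t) nehmen. Durch Ableiten von der Geschwindigkeit erhalten wir die Beschleunigung: a(t) = -27·cos(3·t). Aus der Gleichung für die Beschleunigung a(t) = -27·cos(3·t), setzen wir t = pi/6 ein und erhalten a = 0.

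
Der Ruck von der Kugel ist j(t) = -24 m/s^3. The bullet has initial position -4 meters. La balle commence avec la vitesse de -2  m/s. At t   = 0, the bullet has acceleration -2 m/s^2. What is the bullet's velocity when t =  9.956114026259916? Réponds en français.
En partant du jerk j(t) = -24, nous prenons 2 intégrales. L'intégrale du jerk est l'accélération. En utilisant a(0) = -2, nous obtenons a(t) = -24·t - 2. L'intégrale de l'accélération, avec v(0) = -2, donne la vitesse: v(t) = -12·t^2 - 2·t - 2. En utilisant v(t) = -12·t^2 - 2·t - 2 et en substituant t = 9.956114026259916, nous trouvons v = -1211.40270609919.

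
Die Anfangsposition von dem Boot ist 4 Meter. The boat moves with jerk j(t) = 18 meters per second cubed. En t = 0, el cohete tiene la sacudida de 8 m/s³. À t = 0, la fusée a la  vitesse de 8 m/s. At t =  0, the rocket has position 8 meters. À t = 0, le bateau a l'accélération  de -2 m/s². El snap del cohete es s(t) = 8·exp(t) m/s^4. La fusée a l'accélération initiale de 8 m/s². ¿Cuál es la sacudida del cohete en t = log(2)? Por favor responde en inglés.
To find the answer, we compute 1 antiderivative of s(t) = 8·exp(t). The integral of snap, with j(0) = 8, gives jerk: j(t) = 8·exp(t). We have jerk j(t) = 8·exp(t). Substituting t = log(2): j(log(2)) = 16.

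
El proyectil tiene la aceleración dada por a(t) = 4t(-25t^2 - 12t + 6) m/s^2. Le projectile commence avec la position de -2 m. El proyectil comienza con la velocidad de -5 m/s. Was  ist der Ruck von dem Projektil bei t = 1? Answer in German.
Ausgehend von der Beschleunigung a(t) = 4·t·(-25·t^2 - 12·t + 6), nehmen wir 1 Ableitung. Die Ableitung von der Beschleunigung ergibt den Ruck: j(t) = -100·t^2 + 4·t·(-50·t - 12) - 48·t + 24. Wir haben den Ruck j(t) = -100·t^2 + 4·t·(-50·t - 12) - 48·t + 24. Durch Einsetzen von t = 1: j(1) = -372.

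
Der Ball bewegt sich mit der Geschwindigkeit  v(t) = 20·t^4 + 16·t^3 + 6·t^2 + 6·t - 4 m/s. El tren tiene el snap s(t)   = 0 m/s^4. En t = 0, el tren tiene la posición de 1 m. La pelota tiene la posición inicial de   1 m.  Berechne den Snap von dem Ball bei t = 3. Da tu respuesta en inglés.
To solve this, we need to take 3 derivatives of our velocity equation v(t) = 20·t^4 + 16·t^3 + 6·t^2 + 6·t - 4. Differentiating velocity, we get acceleration: a(t) = 80·t^3 + 48·t^2 + 12·t + 6. The derivative of acceleration gives jerk: j(t) = 240·t^2 + 96·t + 12. Taking d/dt of j(t), we find s(t) = 480·t + 96. We have snap s(t) = 480·t + 96. Substituting t = 3: s(3) = 1536.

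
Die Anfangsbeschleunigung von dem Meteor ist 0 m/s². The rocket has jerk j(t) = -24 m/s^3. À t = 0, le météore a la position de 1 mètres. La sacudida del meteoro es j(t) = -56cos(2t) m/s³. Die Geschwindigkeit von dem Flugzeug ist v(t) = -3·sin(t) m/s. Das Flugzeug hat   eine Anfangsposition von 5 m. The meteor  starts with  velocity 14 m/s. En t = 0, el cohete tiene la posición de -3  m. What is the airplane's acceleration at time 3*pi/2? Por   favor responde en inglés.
To solve this, we need to take 1 derivative of our velocity equation v(t) = -3·sin(t). Taking d/dt of v(t), we find a(t) = -3·cos(t). Using a(t) = -3·cos(t) and substituting t = 3*pi/2, we find a = 0.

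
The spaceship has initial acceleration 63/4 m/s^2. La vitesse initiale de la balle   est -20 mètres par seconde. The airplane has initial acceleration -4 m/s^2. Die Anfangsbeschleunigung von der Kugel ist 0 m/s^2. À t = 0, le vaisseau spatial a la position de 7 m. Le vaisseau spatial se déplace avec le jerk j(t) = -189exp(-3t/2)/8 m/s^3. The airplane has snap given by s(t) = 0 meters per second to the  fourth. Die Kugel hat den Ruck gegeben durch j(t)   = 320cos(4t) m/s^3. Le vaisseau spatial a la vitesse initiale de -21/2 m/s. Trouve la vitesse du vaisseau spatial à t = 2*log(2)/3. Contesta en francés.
En partant du jerk j(t) = -189·exp(-3·t/2)/8, nous prenons 2 intégrales. En intégrant le jerk et en utilisant la condition initiale a(0) = 63/4, nous obtenons a(t) = 63·exp(-3·t/2)/4. L'intégrale de l'accélération est la vitesse. En utilisant v(0) = -21/2, nous obtenons v(t) = -21·exp(-3·t/2)/2. En utilisant v(t) = -21·exp(-3·t/2)/2 et en substituant t = 2*log(2)/3, nous trouvons v = -21/4.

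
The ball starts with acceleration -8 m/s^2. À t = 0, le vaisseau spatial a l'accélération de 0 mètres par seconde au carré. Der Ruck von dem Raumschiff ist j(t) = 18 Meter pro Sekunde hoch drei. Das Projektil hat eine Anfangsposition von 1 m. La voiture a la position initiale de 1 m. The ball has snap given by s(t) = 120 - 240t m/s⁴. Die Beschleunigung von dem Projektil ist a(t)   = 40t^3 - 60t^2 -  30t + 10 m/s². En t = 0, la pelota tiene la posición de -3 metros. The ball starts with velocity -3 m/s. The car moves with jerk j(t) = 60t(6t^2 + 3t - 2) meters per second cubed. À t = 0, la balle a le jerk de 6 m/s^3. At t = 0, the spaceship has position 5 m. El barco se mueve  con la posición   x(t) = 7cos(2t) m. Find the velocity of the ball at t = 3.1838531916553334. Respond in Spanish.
Necesitamos integrar nuestra ecuación del snap s(t) = 120 - 240·t 3 veces. Integrando el snap y usando la condición inicial j(0) = 6, obtenemos j(t) = -120·t^2 + 120·t + 6. Tomando ∫j(t)dt y aplicando a(0) = -8, encontramos a(t) = -40·t^3 + 60·t^2 + 6·t - 8. Integrando la aceleración y usando la condición inicial v(0) = -3, obtenemos v(t) = -10·t^4 + 20·t^3 + 3·t^2 - 8·t - 3. Usando v(t) = -10·t^4 + 20·t^3 + 3·t^2 - 8·t - 3 y sustituyendo t = 3.1838531916553334, encontramos v = -380.142390414336.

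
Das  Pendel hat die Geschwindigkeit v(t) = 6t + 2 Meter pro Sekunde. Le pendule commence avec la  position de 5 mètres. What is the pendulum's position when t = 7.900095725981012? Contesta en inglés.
We need to integrate our velocity equation v(t) = 6·t + 2 1 time. Integrating velocity and using the initial condition x(0) = 5, we get x(t) = 3·t^2 + 2·t + 5. We have position x(t) = 3·t^2 + 2·t + 5. Substituting t = 7.900095725981012: x(7.900095725981012) = 208.034728890952.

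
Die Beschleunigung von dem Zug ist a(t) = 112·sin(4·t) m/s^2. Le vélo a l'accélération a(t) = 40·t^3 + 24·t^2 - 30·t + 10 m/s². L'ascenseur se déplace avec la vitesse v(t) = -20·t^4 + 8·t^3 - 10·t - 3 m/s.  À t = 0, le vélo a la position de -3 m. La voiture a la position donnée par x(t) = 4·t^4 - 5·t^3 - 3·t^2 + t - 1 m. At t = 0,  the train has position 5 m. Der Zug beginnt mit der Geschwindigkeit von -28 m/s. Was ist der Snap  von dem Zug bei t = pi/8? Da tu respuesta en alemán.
Wir müssen unsere Gleichung für die Beschleunigung a(t) = 112·sin(4·t) 2-mal ableiten. Durch Ableiten von der Beschleunigung erhalten wir den Ruck: j(t) = 448·cos(4·t). Durch Ableiten von dem Ruck erhalten wir den Snap: s(t) = -1792·sin(4·t). Wir haben den Snap s(t) = -1792·sin(4·t). Durch Einsetzen von t = pi/8: s(pi/8) = -1792.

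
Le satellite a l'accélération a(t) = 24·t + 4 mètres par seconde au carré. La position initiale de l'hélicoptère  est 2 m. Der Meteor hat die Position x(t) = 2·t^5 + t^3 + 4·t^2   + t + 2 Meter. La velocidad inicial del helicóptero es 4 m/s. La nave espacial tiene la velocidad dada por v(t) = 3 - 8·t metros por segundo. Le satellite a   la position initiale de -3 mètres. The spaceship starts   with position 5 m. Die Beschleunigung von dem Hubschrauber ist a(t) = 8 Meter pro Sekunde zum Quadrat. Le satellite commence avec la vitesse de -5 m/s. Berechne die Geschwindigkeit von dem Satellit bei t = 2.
Wir müssen die Stammfunktion unserer Gleichung für die Beschleunigung a(t) = 24·t + 4 1-mal finden. Durch Integration von der Beschleunigung und Verwendung der Anfangsbedingung v(0) = -5, erhalten wir v(t) = 12·t^2 + 4·t - 5. Wir haben die Geschwindigkeit v(t) = 12·t^2 + 4·t - 5. Durch Einsetzen von t = 2: v(2) = 51.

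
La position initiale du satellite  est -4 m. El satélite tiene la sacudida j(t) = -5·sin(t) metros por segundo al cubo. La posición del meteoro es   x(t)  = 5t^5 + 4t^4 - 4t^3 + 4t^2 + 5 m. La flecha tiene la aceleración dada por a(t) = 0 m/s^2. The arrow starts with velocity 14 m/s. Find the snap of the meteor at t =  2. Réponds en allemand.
Um dies zu lösen, müssen wir 4 Ableitungen unserer Gleichung für die Position x(t) = 5·t^5 + 4·t^4 - 4·t^3 + 4·t^2 + 5 nehmen. Durch Ableiten von der Position erhalten wir die Geschwindigkeit: v(t) = 25·t^4 + 16·t^3 - 12·t^2 + 8·t. Durch Ableiten von der Geschwindigkeit erhalten wir die Beschleunigung: a(t) = 100·t^3 + 48·t^2 - 24·t + 8. Mit d/dt von a(t) finden wir j(t) = 300·t^2 + 96·t - 24. Die Ableitung von dem Ruck ergibt den Snap: s(t) = 600·t + 96. Mit s(t) = 600·t + 96 und Einsetzen von t = 2, finden wir s = 1296.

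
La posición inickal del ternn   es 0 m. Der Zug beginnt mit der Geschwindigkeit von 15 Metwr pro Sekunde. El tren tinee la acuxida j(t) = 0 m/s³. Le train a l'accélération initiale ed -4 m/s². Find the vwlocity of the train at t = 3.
We must find the antiderivative of our jerk equation j(t) = 0 2 times. Taking ∫j(t)dt and applying a(0) = -4, we find a(t) = -4. Integrating acceleration and using the initial condition v(0) = 15, we get v(t) = 15 - 4·t. Using v(t) = 15 - 4·t and substituting t = 3, we find v = 3.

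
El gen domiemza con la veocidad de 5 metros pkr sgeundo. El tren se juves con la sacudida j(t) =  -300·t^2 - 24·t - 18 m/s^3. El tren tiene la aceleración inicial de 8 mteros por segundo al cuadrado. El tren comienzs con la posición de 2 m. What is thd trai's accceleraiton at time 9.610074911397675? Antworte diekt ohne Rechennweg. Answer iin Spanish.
En t = 9.610074911397675, a = -90025.6674096826.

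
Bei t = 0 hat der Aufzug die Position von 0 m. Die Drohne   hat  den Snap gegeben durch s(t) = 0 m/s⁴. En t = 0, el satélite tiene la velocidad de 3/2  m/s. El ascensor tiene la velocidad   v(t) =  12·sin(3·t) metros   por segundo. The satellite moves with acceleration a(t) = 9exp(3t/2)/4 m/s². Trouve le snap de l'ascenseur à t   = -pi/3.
Nous devons dériver notre équation de la vitesse v(t) = 12·sin(3·t) 3 fois. En prenant d/dt de v(t), nous trouvons a(t) = 36·cos(3·t). En dérivant l'accélération, nous obtenons le jerk: j(t) = -108·sin(3·t). En dérivant le jerk, nous obtenons le snap: s(t) = -324·cos(3·t). De l'équation du snap s(t) = -324·cos(3·t), nous substituons t = -pi/3 pour obtenir s = 324.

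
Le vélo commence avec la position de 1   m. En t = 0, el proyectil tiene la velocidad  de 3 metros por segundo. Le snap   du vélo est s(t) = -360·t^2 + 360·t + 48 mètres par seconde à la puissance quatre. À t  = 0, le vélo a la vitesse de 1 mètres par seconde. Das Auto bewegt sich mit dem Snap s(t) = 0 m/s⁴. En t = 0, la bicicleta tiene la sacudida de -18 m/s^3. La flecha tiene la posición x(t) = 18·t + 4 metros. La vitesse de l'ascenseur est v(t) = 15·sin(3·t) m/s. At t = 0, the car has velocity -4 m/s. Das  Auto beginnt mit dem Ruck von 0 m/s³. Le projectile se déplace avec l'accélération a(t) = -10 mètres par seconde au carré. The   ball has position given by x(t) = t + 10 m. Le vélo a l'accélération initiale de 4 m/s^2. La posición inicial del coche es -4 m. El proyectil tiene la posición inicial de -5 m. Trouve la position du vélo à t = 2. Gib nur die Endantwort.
La position à t = 2 est x = 51.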